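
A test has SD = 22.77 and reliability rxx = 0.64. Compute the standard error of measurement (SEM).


SEM = SD * sqrt(1 - rxx)
SEM = 22.77 * sqrt(1 - 0.64)
SEM = 22.77 * sqrt(0.36) = 22.77 * 0.6
SEM = 13.662

13.662


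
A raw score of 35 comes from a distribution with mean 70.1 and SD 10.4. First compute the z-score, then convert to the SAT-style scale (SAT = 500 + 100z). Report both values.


z = (X - mean) / SD = (35 - 70.1) / 10.4
z = -35.1 / 10.4
z = -3.375
SAT-scale = SAT = 500 + 100z
Carry z at full precision (z = -35.1 / 10.4) into the conversion:
SAT-scale = 500 + 100 * (-35.1 / 10.4) = 500 + -3510 / 10.4
SAT-scale = 500 + -337.5
SAT-scale = 162.5

162.5


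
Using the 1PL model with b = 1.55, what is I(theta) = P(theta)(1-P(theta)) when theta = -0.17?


P = 1/(1+exp(-(-0.17-1.55))) = 0.1519
I = P*(1-P) = 0.1519 * 0.8481
I = 0.1288

0.1288


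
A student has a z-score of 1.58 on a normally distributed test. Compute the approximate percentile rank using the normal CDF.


CDF(z) = 0.5 * (1 + erf(z/sqrt(2)))
erf(1.1172) = 0.8859
CDF = 0.9429
Percentile rank = 0.9429 * 100 = 94.29

94.29


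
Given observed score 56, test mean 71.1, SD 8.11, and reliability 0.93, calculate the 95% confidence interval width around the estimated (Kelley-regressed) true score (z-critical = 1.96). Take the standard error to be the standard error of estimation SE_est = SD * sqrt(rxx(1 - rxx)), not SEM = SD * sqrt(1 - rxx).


True score estimate = 0.93*56 + 0.07*71.1 = 57.057
SE_est = SD * sqrt(rxx * (1 - rxx)) = 8.11 * sqrt(0.93 * 0.07) = 8.11 * sqrt(0.0651) = 2.069242
CI = T_est +/- z * SE_est, so width = 2 * z * SE_est = 2 * 1.96 * 2.069242
Width = 8.1114

8.1114


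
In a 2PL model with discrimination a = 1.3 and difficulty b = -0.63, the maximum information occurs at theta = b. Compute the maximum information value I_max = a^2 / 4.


For 2PL, max info at theta = b = -0.63
I_max = a^2 / 4 = 1.3^2 / 4
= 1.69 / 4
I_max = 0.4225

0.4225


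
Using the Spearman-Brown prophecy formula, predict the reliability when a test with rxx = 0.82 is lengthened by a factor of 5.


r_new = (n * rxx) / (1 + (n-1) * rxx)
r_new = (5 * 0.82) / (1 + 4 * 0.82)
r_new = 4.1 / 4.28
r_new = 0.9579

0.9579


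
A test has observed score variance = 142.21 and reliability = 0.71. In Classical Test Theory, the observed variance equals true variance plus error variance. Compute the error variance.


var_true = rxx * var_obs = 0.71 * 142.21 = 100.9691
var_error = var_obs - var_true
var_error = 142.21 - 100.9691
var_error = 41.2409

41.2409


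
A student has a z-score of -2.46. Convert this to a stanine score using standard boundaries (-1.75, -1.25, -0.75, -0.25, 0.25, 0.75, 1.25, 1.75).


Stanine boundaries: [-1.75, -1.25, -0.75, -0.25, 0.25, 0.75, 1.25, 1.75]
z = -2.46
Check each boundary:
  z < -1.75
  z < -1.25
  z < -0.75
  z < -0.25
  z < 0.25
  z < 0.75
  z < 1.25
  z < 1.75
Highest qualifying boundary gives stanine = 1

1


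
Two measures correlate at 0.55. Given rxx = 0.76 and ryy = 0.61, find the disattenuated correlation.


r_corrected = rxy / sqrt(rxx * ryy)
= 0.55 / sqrt(0.76 * 0.61)
= 0.55 / sqrt(0.4636)
= 0.55 / 0.680882
r_corrected = 0.8078

0.8078


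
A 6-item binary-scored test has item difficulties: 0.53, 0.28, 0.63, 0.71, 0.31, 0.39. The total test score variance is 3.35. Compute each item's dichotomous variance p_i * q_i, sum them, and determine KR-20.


For each item, compute p_i * q_i:
  Item 1: 0.53 * 0.47 = 0.2491
  Item 2: 0.28 * 0.72 = 0.2016
  Item 3: 0.63 * 0.37 = 0.2331
  Item 4: 0.71 * 0.29 = 0.2059
  Item 5: 0.31 * 0.69 = 0.2139
  Item 6: 0.39 * 0.61 = 0.2379
Sum(p_i * q_i) = 0.2491 + 0.2016 + 0.2331 + 0.2059 + 0.2139 + 0.2379 = 1.3415
KR-20 = (k/(k-1)) * (1 - Sum(p_i*q_i) / Var_total)
= (6/5) * (1 - 1.3415/3.35)
= 1.2 * 0.5996
KR-20 = 0.7195

0.7195


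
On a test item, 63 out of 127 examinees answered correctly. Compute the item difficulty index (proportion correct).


Item difficulty p = number correct / total examinees
p = 63 / 127
p = 0.4961

0.4961


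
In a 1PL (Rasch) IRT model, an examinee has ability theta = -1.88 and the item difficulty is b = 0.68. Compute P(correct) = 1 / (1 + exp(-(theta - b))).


theta - b = -1.88 - 0.68 = -2.56
exp(-(theta - b)) = exp(2.56) = 12.9358
P = 1 / (1 + 12.9358)
P = 0.0718

0.0718


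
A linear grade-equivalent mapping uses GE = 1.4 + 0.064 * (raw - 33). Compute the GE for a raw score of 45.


raw - median = 45 - 33 = 12
slope * diff = 0.064 * 12 = 0.768
GE = 1.4 + 0.768
GE = 2.168

2.168


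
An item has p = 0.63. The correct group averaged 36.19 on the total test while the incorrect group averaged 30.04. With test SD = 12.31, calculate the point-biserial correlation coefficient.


q = 1 - p = 0.37
rpb = ((M1 - M0) / SD) * sqrt(p * q)
rpb = ((36.19 - 30.04) / 12.31) * sqrt(0.63 * 0.37)
rpb = 0.2412

0.2412


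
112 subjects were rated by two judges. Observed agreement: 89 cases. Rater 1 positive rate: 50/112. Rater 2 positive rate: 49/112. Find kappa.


P_o = 89/112 = 0.794643
P_e = (50*49 + 62*63) / 12544 = 0.506696
kappa = (P_o - P_e) / (1 - P_e)
kappa = (0.794643 - 0.506696) / (1 - 0.506696)
kappa = 0.5837

0.5837


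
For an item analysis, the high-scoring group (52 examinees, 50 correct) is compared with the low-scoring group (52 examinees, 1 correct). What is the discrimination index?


p_upper = 50/52 = 0.9615
p_lower = 1/52 = 0.0192
D = 0.9615 - 0.0192 = 0.9423

0.9423


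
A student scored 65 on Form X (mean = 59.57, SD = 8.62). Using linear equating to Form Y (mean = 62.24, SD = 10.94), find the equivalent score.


slope = SD_Y / SD_X = 10.94 / 8.62 ~ 1.2691
intercept = mean_Y - slope * mean_X = 62.24 - (10.94 / 8.62) * 59.57 ~ -13.3628
Y = slope * X + intercept. To avoid rounding drift from the rounded slope/intercept, evaluate the equivalent form Y = mean_Y + SD_Y * (X - mean_X) / SD_X at full precision:
Y = 62.24 + 10.94 * (65 - 59.57) / 8.62
Y = 62.24 + 10.94 * 5.43 / 8.62
Y = 62.24 + 59.4042 / 8.62
Y = 62.24 + 6.8914
Y = 69.1314

69.1314


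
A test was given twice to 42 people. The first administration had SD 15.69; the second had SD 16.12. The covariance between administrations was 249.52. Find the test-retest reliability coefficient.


r = cov(X,Y) / (SD_X * SD_Y)
r = 249.52 / (15.69 * 16.12)
r = 249.52 / 252.9228
r = 0.9865

0.9865


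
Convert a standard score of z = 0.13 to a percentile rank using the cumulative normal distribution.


CDF(z) = 0.5 * (1 + erf(z/sqrt(2)))
erf(0.0919) = 0.1034
CDF = 0.5517
Percentile rank = 0.5517 * 100 = 55.17

55.17


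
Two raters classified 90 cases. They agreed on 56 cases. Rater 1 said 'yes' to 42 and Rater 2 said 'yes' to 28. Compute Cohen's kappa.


P_o = 56/90 = 0.622222
P_e = (42*28 + 48*62) / 8100 = 0.512593
kappa = (P_o - P_e) / (1 - P_e)
kappa = (0.622222 - 0.512593) / (1 - 0.512593)
kappa = 0.2249

0.2249


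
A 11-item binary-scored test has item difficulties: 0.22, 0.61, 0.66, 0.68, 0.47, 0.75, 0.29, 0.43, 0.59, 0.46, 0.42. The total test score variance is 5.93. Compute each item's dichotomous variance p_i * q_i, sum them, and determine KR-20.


For each item, compute p_i * q_i:
  Item 1: 0.22 * 0.78 = 0.1716
  Item 2: 0.61 * 0.39 = 0.2379
  Item 3: 0.66 * 0.34 = 0.2244
  Item 4: 0.68 * 0.32 = 0.2176
  Item 5: 0.47 * 0.53 = 0.2491
  Item 6: 0.75 * 0.25 = 0.1875
  Item 7: 0.29 * 0.71 = 0.2059
  Item 8: 0.43 * 0.57 = 0.2451
  Item 9: 0.59 * 0.41 = 0.2419
  Item 10: 0.46 * 0.54 = 0.2484
  Item 11: 0.42 * 0.58 = 0.2436
Sum(p_i * q_i) = 0.1716 + 0.2379 + 0.2244 + 0.2176 + 0.2491 + 0.1875 + 0.2059 + 0.2451 + 0.2419 + 0.2484 + 0.2436 = 2.473
KR-20 = (k/(k-1)) * (1 - Sum(p_i*q_i) / Var_total)
= (11/10) * (1 - 2.473/5.93)
= 1.1 * 0.583
KR-20 = 0.6413

0.6413


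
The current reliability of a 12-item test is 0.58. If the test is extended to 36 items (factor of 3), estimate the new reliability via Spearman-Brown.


r_new = (n * rxx) / (1 + (n-1) * rxx)
r_new = (3 * 0.58) / (1 + 2 * 0.58)
r_new = 1.74 / 2.16
r_new = 0.8056

0.8056


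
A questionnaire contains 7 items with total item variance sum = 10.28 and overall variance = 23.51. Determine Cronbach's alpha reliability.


alpha = (k/(k-1)) * (1 - sum(si^2)/s_total^2)
= (7/6) * (1 - 10.28/23.51)
alpha = 0.6565

0.6565


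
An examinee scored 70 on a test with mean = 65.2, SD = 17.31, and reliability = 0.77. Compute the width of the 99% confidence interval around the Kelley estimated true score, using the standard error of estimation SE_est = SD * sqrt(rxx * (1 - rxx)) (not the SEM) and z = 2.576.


True score estimate = 0.77*70 + 0.23*65.2 = 68.896
SE_est = SD * sqrt(rxx * (1 - rxx)) = 17.31 * sqrt(0.77 * 0.23) = 17.31 * sqrt(0.1771) = 7.284611
CI = T_est +/- z * SE_est, so width = 2 * z * SE_est = 2 * 2.576 * 7.284611
Width = 37.5303

37.5303


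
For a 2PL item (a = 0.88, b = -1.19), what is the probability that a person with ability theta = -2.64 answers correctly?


a*(theta - b) = 0.88 * (-2.64 - -1.19) = -1.276
exp(--1.276) = 3.5823
P = 1 / (1 + 3.5823)
P = 0.2182

0.2182


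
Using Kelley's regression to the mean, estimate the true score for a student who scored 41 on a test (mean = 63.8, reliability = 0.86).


T_est = rxx * X + (1 - rxx) * mean
T_est = 0.86 * 41 + 0.14 * 63.8
T_est = 35.26 + 8.932
T_est = 44.192

44.192


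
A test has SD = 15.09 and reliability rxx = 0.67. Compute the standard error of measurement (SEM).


SEM = SD * sqrt(1 - rxx)
SEM = 15.09 * sqrt(1 - 0.67)
SEM = 15.09 * sqrt(0.33) = 15.09 * 0.574456
SEM = 8.6685

8.6685


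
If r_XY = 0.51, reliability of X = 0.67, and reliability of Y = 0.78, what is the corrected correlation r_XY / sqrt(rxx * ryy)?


r_corrected = rxy / sqrt(rxx * ryy)
= 0.51 / sqrt(0.67 * 0.78)
= 0.51 / sqrt(0.5226)
= 0.51 / 0.722911
r_corrected = 0.7055

0.7055


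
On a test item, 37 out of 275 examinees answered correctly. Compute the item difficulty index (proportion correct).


Item difficulty p = number correct / total examinees
p = 37 / 275
p = 0.1345

0.1345


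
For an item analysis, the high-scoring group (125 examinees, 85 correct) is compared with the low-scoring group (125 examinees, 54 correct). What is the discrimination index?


p_upper = 85/125 = 0.68
p_lower = 54/125 = 0.432
D = 0.68 - 0.432 = 0.248

0.248


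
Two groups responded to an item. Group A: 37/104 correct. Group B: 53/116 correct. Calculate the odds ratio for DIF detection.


Odds_A = 37/67 = 0.5522
Odds_B = 53/63 = 0.8413
OR = Odds_A / Odds_B = 0.5522 / 0.8413
Exactly, OR = (37 * 63) / (67 * 53) = 2331 / 3551
OR = 0.6564

0.6564


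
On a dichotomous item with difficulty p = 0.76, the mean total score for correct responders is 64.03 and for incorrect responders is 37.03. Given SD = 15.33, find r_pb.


q = 1 - p = 0.24
rpb = ((M1 - M0) / SD) * sqrt(p * q)
rpb = ((64.03 - 37.03) / 15.33) * sqrt(0.76 * 0.24)
rpb = 0.7522

0.7522


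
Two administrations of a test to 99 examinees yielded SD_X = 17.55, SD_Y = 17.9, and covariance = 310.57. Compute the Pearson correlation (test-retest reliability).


r = cov(X,Y) / (SD_X * SD_Y)
r = 310.57 / (17.55 * 17.9)
r = 310.57 / 314.145
r = 0.9886

0.9886


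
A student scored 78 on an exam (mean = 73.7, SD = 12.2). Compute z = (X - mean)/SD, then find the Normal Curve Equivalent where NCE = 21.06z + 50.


z = (X - mean) / SD = (78 - 73.7) / 12.2
z = 4.3 / 12.2
z = 0.3525
NCE = NCE = 21.06z + 50
Carry z at full precision (z = 4.3 / 12.2) into the conversion:
NCE = 21.06 * (4.3 / 12.2) + 50 = 90.558 / 12.2 + 50
NCE = 7.4228 + 50
NCE = 57.4228

57.4228


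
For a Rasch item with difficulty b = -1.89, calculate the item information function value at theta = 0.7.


P = 1/(1+exp(-(0.7--1.89))) = 0.9302
I = P*(1-P) = 0.9302 * 0.0698
I = 0.0649

0.0649


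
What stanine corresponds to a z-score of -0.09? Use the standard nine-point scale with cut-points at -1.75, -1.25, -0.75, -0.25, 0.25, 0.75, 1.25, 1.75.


Stanine boundaries: [-1.75, -1.25, -0.75, -0.25, 0.25, 0.75, 1.25, 1.75]
z = -0.09
Check each boundary:
  z >= -1.75 -> could be stanine 2
  z >= -1.25 -> could be stanine 3
  z >= -0.75 -> could be stanine 4
  z >= -0.25 -> could be stanine 5
  z < 0.25
  z < 0.75
  z < 1.25
  z < 1.75
Highest qualifying boundary gives stanine = 5

5


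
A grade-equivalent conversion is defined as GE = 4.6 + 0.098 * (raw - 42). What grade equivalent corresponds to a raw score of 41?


raw - median = 41 - 42 = -1
slope * diff = 0.098 * -1 = -0.098
GE = 4.6 + -0.098
GE = 4.502

4.502


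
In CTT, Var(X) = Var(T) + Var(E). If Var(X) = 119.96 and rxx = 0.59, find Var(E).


var_true = rxx * var_obs = 0.59 * 119.96 = 70.7764
var_error = var_obs - var_true
var_error = 119.96 - 70.7764
var_error = 49.1836

49.1836


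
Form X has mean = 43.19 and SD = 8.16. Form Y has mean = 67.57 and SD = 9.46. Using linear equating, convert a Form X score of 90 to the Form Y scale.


slope = SD_Y / SD_X = 9.46 / 8.16 ~ 1.1593
intercept = mean_Y - slope * mean_X = 67.57 - (9.46 / 8.16) * 43.19 ~ 17.4992
Y = slope * X + intercept. To avoid rounding drift from the rounded slope/intercept, evaluate the equivalent form Y = mean_Y + SD_Y * (X - mean_X) / SD_X at full precision:
Y = 67.57 + 9.46 * (90 - 43.19) / 8.16
Y = 67.57 + 9.46 * 46.81 / 8.16
Y = 67.57 + 442.8226 / 8.16
Y = 67.57 + 54.2675
Y = 121.8375

121.8375


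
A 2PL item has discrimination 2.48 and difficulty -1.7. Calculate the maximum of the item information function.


For 2PL, max info at theta = b = -1.7
I_max = a^2 / 4 = 2.48^2 / 4
= 6.1504 / 4
I_max = 1.5376

1.5376


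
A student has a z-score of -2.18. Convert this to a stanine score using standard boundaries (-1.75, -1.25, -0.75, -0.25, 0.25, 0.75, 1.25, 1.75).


Stanine boundaries: [-1.75, -1.25, -0.75, -0.25, 0.25, 0.75, 1.25, 1.75]
z = -2.18
Check each boundary:
  z < -1.75
  z < -1.25
  z < -0.75
  z < -0.25
  z < 0.25
  z < 0.75
  z < 1.25
  z < 1.75
Highest qualifying boundary gives stanine = 1

1


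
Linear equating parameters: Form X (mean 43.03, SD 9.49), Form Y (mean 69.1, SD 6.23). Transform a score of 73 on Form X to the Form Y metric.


slope = SD_Y / SD_X = 6.23 / 9.49 ~ 0.6565
intercept = mean_Y - slope * mean_X = 69.1 - (6.23 / 9.49) * 43.03 ~ 40.8516
Y = slope * X + intercept. To avoid rounding drift from the rounded slope/intercept, evaluate the equivalent form Y = mean_Y + SD_Y * (X - mean_X) / SD_X at full precision:
Y = 69.1 + 6.23 * (73 - 43.03) / 9.49
Y = 69.1 + 6.23 * 29.97 / 9.49
Y = 69.1 + 186.7131 / 9.49
Y = 69.1 + 19.6747
Y = 88.7747

88.7747


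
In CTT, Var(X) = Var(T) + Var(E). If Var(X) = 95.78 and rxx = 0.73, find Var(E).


var_true = rxx * var_obs = 0.73 * 95.78 = 69.9194
var_error = var_obs - var_true
var_error = 95.78 - 69.9194
var_error = 25.8606

25.8606


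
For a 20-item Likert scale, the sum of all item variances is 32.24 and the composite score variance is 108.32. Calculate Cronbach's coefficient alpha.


alpha = (k/(k-1)) * (1 - sum(si^2)/s_total^2)
= (20/19) * (1 - 32.24/108.32)
alpha = 0.7393

0.7393


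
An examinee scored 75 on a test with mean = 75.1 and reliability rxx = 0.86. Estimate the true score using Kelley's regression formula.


T_est = rxx * X + (1 - rxx) * mean
T_est = 0.86 * 75 + 0.14 * 75.1
T_est = 64.5 + 10.514
T_est = 75.014

75.014


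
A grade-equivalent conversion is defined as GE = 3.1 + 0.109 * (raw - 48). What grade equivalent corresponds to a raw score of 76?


raw - median = 76 - 48 = 28
slope * diff = 0.109 * 28 = 3.052
GE = 3.1 + 3.052
GE = 6.152

6.152


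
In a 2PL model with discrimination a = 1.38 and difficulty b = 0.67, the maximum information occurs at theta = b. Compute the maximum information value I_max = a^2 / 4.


For 2PL, max info at theta = b = 0.67
I_max = a^2 / 4 = 1.38^2 / 4
= 1.9044 / 4
I_max = 0.4761

0.4761


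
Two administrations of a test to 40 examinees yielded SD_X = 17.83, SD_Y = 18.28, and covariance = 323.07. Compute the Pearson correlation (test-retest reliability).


r = cov(X,Y) / (SD_X * SD_Y)
r = 323.07 / (17.83 * 18.28)
r = 323.07 / 325.9324
r = 0.9912

0.9912


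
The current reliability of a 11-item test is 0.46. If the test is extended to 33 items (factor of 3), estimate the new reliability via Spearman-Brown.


r_new = (n * rxx) / (1 + (n-1) * rxx)
r_new = (3 * 0.46) / (1 + 2 * 0.46)
r_new = 1.38 / 1.92
r_new = 0.7188

0.7188


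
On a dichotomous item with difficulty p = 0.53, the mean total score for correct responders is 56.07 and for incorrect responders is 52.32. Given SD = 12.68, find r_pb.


q = 1 - p = 0.47
rpb = ((M1 - M0) / SD) * sqrt(p * q)
rpb = ((56.07 - 52.32) / 12.68) * sqrt(0.53 * 0.47)
rpb = 0.1476

0.1476


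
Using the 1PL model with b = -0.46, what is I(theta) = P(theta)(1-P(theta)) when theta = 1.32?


P = 1/(1+exp(-(1.32--0.46))) = 0.8557
I = P*(1-P) = 0.8557 * 0.1443
I = 0.1235

0.1235


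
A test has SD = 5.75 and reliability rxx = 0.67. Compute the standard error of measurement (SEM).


SEM = SD * sqrt(1 - rxx)
SEM = 5.75 * sqrt(1 - 0.67)
SEM = 5.75 * sqrt(0.33) = 5.75 * 0.574456
SEM = 3.3031

3.3031


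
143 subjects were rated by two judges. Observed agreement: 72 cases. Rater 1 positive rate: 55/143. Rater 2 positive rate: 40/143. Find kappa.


P_o = 72/143 = 0.503497
P_e = (55*40 + 88*103) / 20449 = 0.550834
kappa = (P_o - P_e) / (1 - P_e)
kappa = (0.503497 - 0.550834) / (1 - 0.550834)
kappa = -0.1054

-0.1054


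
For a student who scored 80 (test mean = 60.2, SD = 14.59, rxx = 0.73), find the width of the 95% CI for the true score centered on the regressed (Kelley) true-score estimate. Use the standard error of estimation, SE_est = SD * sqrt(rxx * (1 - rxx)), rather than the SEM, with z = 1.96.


True score estimate = 0.73*80 + 0.27*60.2 = 74.654
SE_est = SD * sqrt(rxx * (1 - rxx)) = 14.59 * sqrt(0.73 * 0.27) = 14.59 * sqrt(0.1971) = 6.477368
CI = T_est +/- z * SE_est, so width = 2 * z * SE_est = 2 * 1.96 * 6.477368
Width = 25.3913

25.3913


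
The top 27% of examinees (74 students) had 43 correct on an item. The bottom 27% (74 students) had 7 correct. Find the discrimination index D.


p_upper = 43/74 = 0.5811
p_lower = 7/74 = 0.0946
D = 0.5811 - 0.0946 = 0.4865

0.4865


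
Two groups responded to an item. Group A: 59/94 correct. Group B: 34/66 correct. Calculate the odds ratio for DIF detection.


Odds_A = 59/35 = 1.6857
Odds_B = 34/32 = 1.0625
OR = Odds_A / Odds_B = 1.6857 / 1.0625
Exactly, OR = (59 * 32) / (35 * 34) = 1888 / 1190
OR = 1.5866

1.5866


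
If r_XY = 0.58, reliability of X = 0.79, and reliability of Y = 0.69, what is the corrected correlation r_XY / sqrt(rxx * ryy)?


r_corrected = rxy / sqrt(rxx * ryy)
= 0.58 / sqrt(0.79 * 0.69)
= 0.58 / sqrt(0.5451)
= 0.58 / 0.738309
r_corrected = 0.7856

0.7856


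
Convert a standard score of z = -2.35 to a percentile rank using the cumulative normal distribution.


CDF(z) = 0.5 * (1 + erf(z/sqrt(2)))
erf(-1.6617) = -0.9812
CDF = 0.0094
Percentile rank = 0.0094 * 100 = 0.94

0.94


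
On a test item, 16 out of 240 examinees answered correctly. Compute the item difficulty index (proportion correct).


Item difficulty p = number correct / total examinees
p = 16 / 240
p = 0.0667

0.0667


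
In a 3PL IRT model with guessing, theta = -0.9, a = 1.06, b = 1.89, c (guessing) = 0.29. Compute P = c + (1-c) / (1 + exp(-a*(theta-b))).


logit = 1.06*(-0.9 - 1.89) = -2.9574
P* = 1/(1 + exp(--2.9574)) = 0.0494
P = 0.29 + (1 - 0.29) * 0.0494
P = 0.3251

0.3251


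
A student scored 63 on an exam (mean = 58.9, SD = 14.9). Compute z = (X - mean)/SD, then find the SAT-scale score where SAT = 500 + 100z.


z = (X - mean) / SD = (63 - 58.9) / 14.9
z = 4.1 / 14.9
z = 0.2752
SAT-scale = SAT = 500 + 100z
Carry z at full precision (z = 4.1 / 14.9) into the conversion:
SAT-scale = 500 + 100 * (4.1 / 14.9) = 500 + 410 / 14.9
SAT-scale = 500 + 27.5168
SAT-scale = 527.5168

527.5168


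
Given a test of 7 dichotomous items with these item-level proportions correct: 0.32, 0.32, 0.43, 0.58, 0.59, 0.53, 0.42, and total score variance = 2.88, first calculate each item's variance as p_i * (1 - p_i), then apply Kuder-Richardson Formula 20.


For each item, compute p_i * q_i:
  Item 1: 0.32 * 0.68 = 0.2176
  Item 2: 0.32 * 0.68 = 0.2176
  Item 3: 0.43 * 0.57 = 0.2451
  Item 4: 0.58 * 0.42 = 0.2436
  Item 5: 0.59 * 0.41 = 0.2419
  Item 6: 0.53 * 0.47 = 0.2491
  Item 7: 0.42 * 0.58 = 0.2436
Sum(p_i * q_i) = 0.2176 + 0.2176 + 0.2451 + 0.2436 + 0.2419 + 0.2491 + 0.2436 = 1.6585
KR-20 = (k/(k-1)) * (1 - Sum(p_i*q_i) / Var_total)
= (7/6) * (1 - 1.6585/2.88)
= 1.1667 * 0.4241
KR-20 = 0.4948

0.4948


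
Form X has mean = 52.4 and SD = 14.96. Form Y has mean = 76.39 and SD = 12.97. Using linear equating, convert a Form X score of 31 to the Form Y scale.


slope = SD_Y / SD_X = 12.97 / 14.96 ~ 0.867
intercept = mean_Y - slope * mean_X = 76.39 - (12.97 / 14.96) * 52.4 ~ 30.9603
Y = slope * X + intercept. To avoid rounding drift from the rounded slope/intercept, evaluate the equivalent form Y = mean_Y + SD_Y * (X - mean_X) / SD_X at full precision:
Y = 76.39 + 12.97 * (31 - 52.4) / 14.96
Y = 76.39 - 12.97 * 21.4 / 14.96
Y = 76.39 - 277.558 / 14.96
Y = 76.39 - 18.5533
Y = 57.8367

57.8367


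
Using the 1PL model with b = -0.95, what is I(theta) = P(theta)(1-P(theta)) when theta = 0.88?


P = 1/(1+exp(-(0.88--0.95))) = 0.8618
I = P*(1-P) = 0.8618 * 0.1382
I = 0.1191

0.1191


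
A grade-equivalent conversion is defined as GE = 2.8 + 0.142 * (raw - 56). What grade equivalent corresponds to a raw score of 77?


raw - median = 77 - 56 = 21
slope * diff = 0.142 * 21 = 2.982
GE = 2.8 + 2.982
GE = 5.782

5.782


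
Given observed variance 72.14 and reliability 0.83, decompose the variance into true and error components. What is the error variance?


var_true = rxx * var_obs = 0.83 * 72.14 = 59.8762
var_error = var_obs - var_true
var_error = 72.14 - 59.8762
var_error = 12.2638

12.2638


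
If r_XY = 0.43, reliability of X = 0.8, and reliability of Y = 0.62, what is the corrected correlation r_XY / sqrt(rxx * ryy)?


r_corrected = rxy / sqrt(rxx * ryy)
= 0.43 / sqrt(0.8 * 0.62)
= 0.43 / sqrt(0.496)
= 0.43 / 0.704273
r_corrected = 0.6106

0.6106


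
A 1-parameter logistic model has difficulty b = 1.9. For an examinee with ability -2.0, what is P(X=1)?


theta - b = -2.0 - 1.9 = -3.9
exp(-(theta - b)) = exp(3.9) = 49.4024
P = 1 / (1 + 49.4024)
P = 0.0198

0.0198


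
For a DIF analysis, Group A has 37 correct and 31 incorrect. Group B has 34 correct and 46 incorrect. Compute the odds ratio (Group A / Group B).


Odds_A = 37/31 = 1.1935
Odds_B = 34/46 = 0.7391
OR = Odds_A / Odds_B = 1.1935 / 0.7391
Exactly, OR = (37 * 46) / (31 * 34) = 1702 / 1054
OR = 1.6148

1.6148


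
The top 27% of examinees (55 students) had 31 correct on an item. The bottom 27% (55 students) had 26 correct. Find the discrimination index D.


p_upper = 31/55 = 0.5636
p_lower = 26/55 = 0.4727
D = 0.5636 - 0.4727 = 0.0909

0.0909


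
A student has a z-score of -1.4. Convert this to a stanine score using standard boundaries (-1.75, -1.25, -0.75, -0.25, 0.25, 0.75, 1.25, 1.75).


Stanine boundaries: [-1.75, -1.25, -0.75, -0.25, 0.25, 0.75, 1.25, 1.75]
z = -1.4
Check each boundary:
  z >= -1.75 -> could be stanine 2
  z < -1.25
  z < -0.75
  z < -0.25
  z < 0.25
  z < 0.75
  z < 1.25
  z < 1.75
Highest qualifying boundary gives stanine = 2

2


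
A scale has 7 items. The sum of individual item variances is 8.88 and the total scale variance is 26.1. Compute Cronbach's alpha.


alpha = (k/(k-1)) * (1 - sum(si^2)/s_total^2)
= (7/6) * (1 - 8.88/26.1)
alpha = 0.7697

0.7697


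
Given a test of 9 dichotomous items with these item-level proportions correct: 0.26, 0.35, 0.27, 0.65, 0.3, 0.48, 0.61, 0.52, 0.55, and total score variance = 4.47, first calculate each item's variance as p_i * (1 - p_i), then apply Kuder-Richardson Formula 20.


For each item, compute p_i * q_i:
  Item 1: 0.26 * 0.74 = 0.1924
  Item 2: 0.35 * 0.65 = 0.2275
  Item 3: 0.27 * 0.73 = 0.1971
  Item 4: 0.65 * 0.35 = 0.2275
  Item 5: 0.3 * 0.7 = 0.21
  Item 6: 0.48 * 0.52 = 0.2496
  Item 7: 0.61 * 0.39 = 0.2379
  Item 8: 0.52 * 0.48 = 0.2496
  Item 9: 0.55 * 0.45 = 0.2475
Sum(p_i * q_i) = 0.1924 + 0.2275 + 0.1971 + 0.2275 + 0.21 + 0.2496 + 0.2379 + 0.2496 + 0.2475 = 2.0391
KR-20 = (k/(k-1)) * (1 - Sum(p_i*q_i) / Var_total)
= (9/8) * (1 - 2.0391/4.47)
= 1.125 * 0.5438
KR-20 = 0.6118

0.6118


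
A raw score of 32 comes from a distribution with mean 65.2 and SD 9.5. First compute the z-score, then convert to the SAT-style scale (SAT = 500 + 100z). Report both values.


z = (X - mean) / SD = (32 - 65.2) / 9.5
z = -33.2 / 9.5
z = -3.4947
SAT-scale = SAT = 500 + 100z
Carry z at full precision (z = -33.2 / 9.5) into the conversion:
SAT-scale = 500 + 100 * (-33.2 / 9.5) = 500 + -3320 / 9.5
SAT-scale = 500 + -349.4737
SAT-scale = 150.5263

150.5263


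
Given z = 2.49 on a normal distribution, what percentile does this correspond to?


CDF(z) = 0.5 * (1 + erf(z/sqrt(2)))
erf(1.7607) = 0.9872
CDF = 0.9936
Percentile rank = 0.9936 * 100 = 99.36

99.36


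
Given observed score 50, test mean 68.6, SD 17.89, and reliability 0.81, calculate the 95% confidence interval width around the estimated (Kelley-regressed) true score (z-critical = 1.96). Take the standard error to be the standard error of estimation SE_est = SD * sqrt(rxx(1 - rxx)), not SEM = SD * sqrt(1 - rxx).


True score estimate = 0.81*50 + 0.19*68.6 = 53.534
SE_est = SD * sqrt(rxx * (1 - rxx)) = 17.89 * sqrt(0.81 * 0.19) = 17.89 * sqrt(0.1539) = 7.018263
CI = T_est +/- z * SE_est, so width = 2 * z * SE_est = 2 * 1.96 * 7.018263
Width = 27.5116

27.5116


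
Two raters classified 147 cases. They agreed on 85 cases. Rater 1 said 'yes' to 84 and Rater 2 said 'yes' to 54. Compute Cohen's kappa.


P_o = 85/147 = 0.578231
P_e = (84*54 + 63*93) / 21609 = 0.48105
kappa = (P_o - P_e) / (1 - P_e)
kappa = (0.578231 - 0.48105) / (1 - 0.48105)
kappa = 0.1873

0.1873


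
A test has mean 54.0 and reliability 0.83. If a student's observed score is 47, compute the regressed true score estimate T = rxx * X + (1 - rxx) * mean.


T_est = rxx * X + (1 - rxx) * mean
T_est = 0.83 * 47 + 0.17 * 54.0
T_est = 39.01 + 9.18
T_est = 48.19

48.19


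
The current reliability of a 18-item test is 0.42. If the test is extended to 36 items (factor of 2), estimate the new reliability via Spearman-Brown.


r_new = (n * rxx) / (1 + (n-1) * rxx)
r_new = (2 * 0.42) / (1 + 1 * 0.42)
r_new = 0.84 / 1.42
r_new = 0.5915

0.5915


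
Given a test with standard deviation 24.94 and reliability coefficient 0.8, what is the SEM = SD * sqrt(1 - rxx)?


SEM = SD * sqrt(1 - rxx)
SEM = 24.94 * sqrt(1 - 0.8)
SEM = 24.94 * sqrt(0.2) = 24.94 * 0.447214
SEM = 11.1535

11.1535


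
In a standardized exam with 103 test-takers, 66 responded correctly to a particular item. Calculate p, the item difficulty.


Item difficulty p = number correct / total examinees
p = 66 / 103
p = 0.6408

0.6408


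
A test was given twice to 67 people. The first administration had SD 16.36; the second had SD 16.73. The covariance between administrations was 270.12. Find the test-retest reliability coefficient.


r = cov(X,Y) / (SD_X * SD_Y)
r = 270.12 / (16.36 * 16.73)
r = 270.12 / 273.7028
r = 0.9869

0.9869


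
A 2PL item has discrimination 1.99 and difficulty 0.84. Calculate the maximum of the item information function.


For 2PL, max info at theta = b = 0.84
I_max = a^2 / 4 = 1.99^2 / 4
= 3.9601 / 4
I_max = 0.99

0.99


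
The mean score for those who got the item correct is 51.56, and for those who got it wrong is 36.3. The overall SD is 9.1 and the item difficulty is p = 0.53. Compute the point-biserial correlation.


q = 1 - p = 0.47
rpb = ((M1 - M0) / SD) * sqrt(p * q)
rpb = ((51.56 - 36.3) / 9.1) * sqrt(0.53 * 0.47)
rpb = 0.837

0.837


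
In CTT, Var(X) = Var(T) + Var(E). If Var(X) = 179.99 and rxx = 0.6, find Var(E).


var_true = rxx * var_obs = 0.6 * 179.99 = 107.994
var_error = var_obs - var_true
var_error = 179.99 - 107.994
var_error = 71.996

71.996


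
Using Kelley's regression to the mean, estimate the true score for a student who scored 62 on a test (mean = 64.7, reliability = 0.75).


T_est = rxx * X + (1 - rxx) * mean
T_est = 0.75 * 62 + 0.25 * 64.7
T_est = 46.5 + 16.175
T_est = 62.675

62.675


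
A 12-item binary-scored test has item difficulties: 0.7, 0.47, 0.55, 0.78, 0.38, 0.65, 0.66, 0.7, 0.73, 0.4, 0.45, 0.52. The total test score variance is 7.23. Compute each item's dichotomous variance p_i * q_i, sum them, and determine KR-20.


For each item, compute p_i * q_i:
  Item 1: 0.7 * 0.3 = 0.21
  Item 2: 0.47 * 0.53 = 0.2491
  Item 3: 0.55 * 0.45 = 0.2475
  Item 4: 0.78 * 0.22 = 0.1716
  Item 5: 0.38 * 0.62 = 0.2356
  Item 6: 0.65 * 0.35 = 0.2275
  Item 7: 0.66 * 0.34 = 0.2244
  Item 8: 0.7 * 0.3 = 0.21
  Item 9: 0.73 * 0.27 = 0.1971
  Item 10: 0.4 * 0.6 = 0.24
  Item 11: 0.45 * 0.55 = 0.2475
  Item 12: 0.52 * 0.48 = 0.2496
Sum(p_i * q_i) = 0.21 + 0.2491 + 0.2475 + 0.1716 + 0.2356 + 0.2275 + 0.2244 + 0.21 + 0.1971 + 0.24 + 0.2475 + 0.2496 = 2.7099
KR-20 = (k/(k-1)) * (1 - Sum(p_i*q_i) / Var_total)
= (12/11) * (1 - 2.7099/7.23)
= 1.0909 * 0.6252
KR-20 = 0.682

0.682


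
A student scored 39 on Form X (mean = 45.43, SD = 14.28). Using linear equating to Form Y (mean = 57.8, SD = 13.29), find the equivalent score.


slope = SD_Y / SD_X = 13.29 / 14.28 ~ 0.9307
intercept = mean_Y - slope * mean_X = 57.8 - (13.29 / 14.28) * 45.43 ~ 15.5196
Y = slope * X + intercept. To avoid rounding drift from the rounded slope/intercept, evaluate the equivalent form Y = mean_Y + SD_Y * (X - mean_X) / SD_X at full precision:
Y = 57.8 + 13.29 * (39 - 45.43) / 14.28
Y = 57.8 - 13.29 * 6.43 / 14.28
Y = 57.8 - 85.4547 / 14.28
Y = 57.8 - 5.9842
Y = 51.8158

51.8158


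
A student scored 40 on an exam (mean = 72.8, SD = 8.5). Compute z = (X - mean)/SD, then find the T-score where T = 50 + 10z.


z = (X - mean) / SD = (40 - 72.8) / 8.5
z = -32.8 / 8.5
z = -3.8588
T-score = T = 50 + 10z
Carry z at full precision (z = -32.8 / 8.5) into the conversion:
T-score = 50 + 10 * (-32.8 / 8.5) = 50 + -328 / 8.5
T-score = 50 + -38.5882
T-score = 11.4118

11.4118


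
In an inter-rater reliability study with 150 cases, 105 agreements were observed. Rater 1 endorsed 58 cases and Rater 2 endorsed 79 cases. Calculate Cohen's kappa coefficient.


P_o = 105/150 = 0.7
P_e = (58*79 + 92*71) / 22500 = 0.493956
kappa = (P_o - P_e) / (1 - P_e)
kappa = (0.7 - 0.493956) / (1 - 0.493956)
kappa = 0.4072

0.4072


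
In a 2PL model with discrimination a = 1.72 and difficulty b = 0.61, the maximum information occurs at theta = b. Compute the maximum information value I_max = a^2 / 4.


For 2PL, max info at theta = b = 0.61
I_max = a^2 / 4 = 1.72^2 / 4
= 2.9584 / 4
I_max = 0.7396

0.7396


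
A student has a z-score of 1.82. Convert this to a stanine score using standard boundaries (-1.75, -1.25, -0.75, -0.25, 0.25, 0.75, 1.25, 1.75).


Stanine boundaries: [-1.75, -1.25, -0.75, -0.25, 0.25, 0.75, 1.25, 1.75]
z = 1.82
Check each boundary:
  z >= -1.75 -> could be stanine 2
  z >= -1.25 -> could be stanine 3
  z >= -0.75 -> could be stanine 4
  z >= -0.25 -> could be stanine 5
  z >= 0.25 -> could be stanine 6
  z >= 0.75 -> could be stanine 7
  z >= 1.25 -> could be stanine 8
  z >= 1.75 -> could be stanine 9
Highest qualifying boundary gives stanine = 9

9


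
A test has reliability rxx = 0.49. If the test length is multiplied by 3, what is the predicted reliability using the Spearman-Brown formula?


r_new = (n * rxx) / (1 + (n-1) * rxx)
r_new = (3 * 0.49) / (1 + 2 * 0.49)
r_new = 1.47 / 1.98
r_new = 0.7424

0.7424


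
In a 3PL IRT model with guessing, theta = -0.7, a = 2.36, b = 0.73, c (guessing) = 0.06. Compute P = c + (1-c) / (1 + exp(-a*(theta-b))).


logit = 2.36*(-0.7 - 0.73) = -3.3748
P* = 1/(1 + exp(--3.3748)) = 0.0331
P = 0.06 + (1 - 0.06) * 0.0331
P = 0.0911

0.0911


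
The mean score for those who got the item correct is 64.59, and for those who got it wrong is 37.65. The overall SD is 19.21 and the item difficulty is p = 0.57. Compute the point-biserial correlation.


q = 1 - p = 0.43
rpb = ((M1 - M0) / SD) * sqrt(p * q)
rpb = ((64.59 - 37.65) / 19.21) * sqrt(0.57 * 0.43)
rpb = 0.6943

0.6943


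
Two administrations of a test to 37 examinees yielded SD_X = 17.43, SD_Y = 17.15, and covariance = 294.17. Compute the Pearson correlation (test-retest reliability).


r = cov(X,Y) / (SD_X * SD_Y)
r = 294.17 / (17.43 * 17.15)
r = 294.17 / 298.9245
r = 0.9841

0.9841


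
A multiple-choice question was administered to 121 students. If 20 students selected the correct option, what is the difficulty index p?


Item difficulty p = number correct / total examinees
p = 20 / 121
p = 0.1653

0.1653


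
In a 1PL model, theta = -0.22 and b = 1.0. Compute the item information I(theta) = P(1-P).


P = 1/(1+exp(-(-0.22-1.0))) = 0.2279
I = P*(1-P) = 0.2279 * 0.7721
I = 0.176

0.176


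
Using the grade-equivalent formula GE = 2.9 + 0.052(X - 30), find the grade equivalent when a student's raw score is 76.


raw - median = 76 - 30 = 46
slope * diff = 0.052 * 46 = 2.392
GE = 2.9 + 2.392
GE = 5.292

5.292


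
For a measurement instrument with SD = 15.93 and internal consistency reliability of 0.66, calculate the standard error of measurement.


SEM = SD * sqrt(1 - rxx)
SEM = 15.93 * sqrt(1 - 0.66)
SEM = 15.93 * sqrt(0.34) = 15.93 * 0.583095
SEM = 9.2887

9.2887


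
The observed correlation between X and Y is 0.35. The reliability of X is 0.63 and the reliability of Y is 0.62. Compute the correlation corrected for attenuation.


r_corrected = rxy / sqrt(rxx * ryy)
= 0.35 / sqrt(0.63 * 0.62)
= 0.35 / sqrt(0.3906)
= 0.35 / 0.62498
r_corrected = 0.56

0.56


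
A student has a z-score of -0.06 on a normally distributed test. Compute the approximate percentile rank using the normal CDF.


CDF(z) = 0.5 * (1 + erf(z/sqrt(2)))
erf(-0.0424) = -0.0478
CDF = 0.4761
Percentile rank = 0.4761 * 100 = 47.61

47.61


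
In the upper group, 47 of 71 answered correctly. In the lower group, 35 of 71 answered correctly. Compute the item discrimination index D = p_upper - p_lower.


p_upper = 47/71 = 0.662
p_lower = 35/71 = 0.493
D = 0.662 - 0.493 = 0.169

0.169


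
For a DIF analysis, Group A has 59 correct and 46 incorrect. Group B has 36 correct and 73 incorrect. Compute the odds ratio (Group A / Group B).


Odds_A = 59/46 = 1.2826
Odds_B = 36/73 = 0.4932
OR = Odds_A / Odds_B = 1.2826 / 0.4932
Exactly, OR = (59 * 73) / (46 * 36) = 4307 / 1656
OR = 2.6008

2.6008


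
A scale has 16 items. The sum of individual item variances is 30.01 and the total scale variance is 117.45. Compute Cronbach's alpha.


alpha = (k/(k-1)) * (1 - sum(si^2)/s_total^2)
= (16/15) * (1 - 30.01/117.45)
alpha = 0.7941

0.7941


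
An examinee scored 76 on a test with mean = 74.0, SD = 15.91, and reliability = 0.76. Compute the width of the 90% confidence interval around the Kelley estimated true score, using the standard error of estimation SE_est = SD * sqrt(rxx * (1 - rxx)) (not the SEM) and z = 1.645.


True score estimate = 0.76*76 + 0.24*74.0 = 75.52
SE_est = SD * sqrt(rxx * (1 - rxx)) = 15.91 * sqrt(0.76 * 0.24) = 15.91 * sqrt(0.1824) = 6.794893
CI = T_est +/- z * SE_est, so width = 2 * z * SE_est = 2 * 1.645 * 6.794893
Width = 22.3552

22.3552


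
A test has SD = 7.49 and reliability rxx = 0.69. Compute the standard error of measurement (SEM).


SEM = SD * sqrt(1 - rxx)
SEM = 7.49 * sqrt(1 - 0.69)
SEM = 7.49 * sqrt(0.31) = 7.49 * 0.556776
SEM = 4.1703

4.1703


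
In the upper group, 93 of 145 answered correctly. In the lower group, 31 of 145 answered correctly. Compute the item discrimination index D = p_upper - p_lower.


p_upper = 93/145 = 0.6414
p_lower = 31/145 = 0.2138
D = 0.6414 - 0.2138 = 0.4276

0.4276


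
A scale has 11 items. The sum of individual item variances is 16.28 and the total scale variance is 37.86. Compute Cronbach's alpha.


alpha = (k/(k-1)) * (1 - sum(si^2)/s_total^2)
= (11/10) * (1 - 16.28/37.86)
alpha = 0.627

0.627


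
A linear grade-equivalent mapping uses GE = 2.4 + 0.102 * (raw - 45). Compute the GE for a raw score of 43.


raw - median = 43 - 45 = -2
slope * diff = 0.102 * -2 = -0.204
GE = 2.4 + -0.204
GE = 2.196

2.196


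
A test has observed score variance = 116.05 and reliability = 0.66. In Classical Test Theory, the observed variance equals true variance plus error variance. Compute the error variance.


var_true = rxx * var_obs = 0.66 * 116.05 = 76.593
var_error = var_obs - var_true
var_error = 116.05 - 76.593
var_error = 39.457

39.457


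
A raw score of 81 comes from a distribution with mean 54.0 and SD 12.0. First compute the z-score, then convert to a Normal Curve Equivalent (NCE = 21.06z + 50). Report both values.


z = (X - mean) / SD = (81 - 54.0) / 12.0
z = 27.0 / 12.0
z = 2.25
NCE = NCE = 21.06z + 50
Carry z at full precision (z = 27.0 / 12.0) into the conversion:
NCE = 21.06 * (27.0 / 12.0) + 50 = 568.62 / 12.0 + 50
NCE = 47.385 + 50
NCE = 97.385

97.385


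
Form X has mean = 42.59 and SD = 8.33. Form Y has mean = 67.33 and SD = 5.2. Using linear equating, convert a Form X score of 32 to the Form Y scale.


slope = SD_Y / SD_X = 5.2 / 8.33 ~ 0.6242
intercept = mean_Y - slope * mean_X = 67.33 - (5.2 / 8.33) * 42.59 ~ 40.7432
Y = slope * X + intercept. To avoid rounding drift from the rounded slope/intercept, evaluate the equivalent form Y = mean_Y + SD_Y * (X - mean_X) / SD_X at full precision:
Y = 67.33 + 5.2 * (32 - 42.59) / 8.33
Y = 67.33 - 5.2 * 10.59 / 8.33
Y = 67.33 - 55.068 / 8.33
Y = 67.33 - 6.6108
Y = 60.7192

60.7192


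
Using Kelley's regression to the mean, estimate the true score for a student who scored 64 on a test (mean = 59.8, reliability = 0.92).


T_est = rxx * X + (1 - rxx) * mean
T_est = 0.92 * 64 + 0.08 * 59.8
T_est = 58.88 + 4.784
T_est = 63.664

63.664


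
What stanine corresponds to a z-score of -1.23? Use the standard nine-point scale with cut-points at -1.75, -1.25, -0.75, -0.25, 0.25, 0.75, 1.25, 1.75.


Stanine boundaries: [-1.75, -1.25, -0.75, -0.25, 0.25, 0.75, 1.25, 1.75]
z = -1.23
Check each boundary:
  z >= -1.75 -> could be stanine 2
  z >= -1.25 -> could be stanine 3
  z < -0.75
  z < -0.25
  z < 0.25
  z < 0.75
  z < 1.25
  z < 1.75
Highest qualifying boundary gives stanine = 3

3


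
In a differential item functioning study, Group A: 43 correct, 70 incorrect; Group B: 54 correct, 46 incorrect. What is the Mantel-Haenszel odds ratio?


Odds_A = 43/70 = 0.6143
Odds_B = 54/46 = 1.1739
OR = Odds_A / Odds_B = 0.6143 / 1.1739
Exactly, OR = (43 * 46) / (70 * 54) = 1978 / 3780
OR = 0.5233

0.5233


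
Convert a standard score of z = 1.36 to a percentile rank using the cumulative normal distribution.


CDF(z) = 0.5 * (1 + erf(z/sqrt(2)))
erf(0.9617) = 0.8262
CDF = 0.9131
Percentile rank = 0.9131 * 100 = 91.31

91.31


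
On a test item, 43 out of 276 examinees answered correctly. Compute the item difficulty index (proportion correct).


Item difficulty p = number correct / total examinees
p = 43 / 276
p = 0.1558

0.1558


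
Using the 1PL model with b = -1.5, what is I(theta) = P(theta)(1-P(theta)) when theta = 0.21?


P = 1/(1+exp(-(0.21--1.5))) = 0.8468
I = P*(1-P) = 0.8468 * 0.1532
I = 0.1297

0.1297


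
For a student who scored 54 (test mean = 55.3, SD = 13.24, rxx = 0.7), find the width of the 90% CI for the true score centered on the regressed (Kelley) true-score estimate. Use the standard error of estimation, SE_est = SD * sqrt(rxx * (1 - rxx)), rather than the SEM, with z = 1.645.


True score estimate = 0.7*54 + 0.3*55.3 = 54.39
SE_est = SD * sqrt(rxx * (1 - rxx)) = 13.24 * sqrt(0.7 * 0.3) = 13.24 * sqrt(0.21) = 6.06733
CI = T_est +/- z * SE_est, so width = 2 * z * SE_est = 2 * 1.645 * 6.06733
Width = 19.9615

19.9615
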